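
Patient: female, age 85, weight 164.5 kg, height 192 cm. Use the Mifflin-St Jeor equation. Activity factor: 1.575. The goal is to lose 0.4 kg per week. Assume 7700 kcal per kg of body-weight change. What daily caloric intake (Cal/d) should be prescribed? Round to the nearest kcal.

Mifflin-St Jeor (female): BMR = 10(164.5) + 6.25(192) − 5(85) − 161 = 1645 + 1200 − 425 − 161 = 2259 kcal/day.
TEE = 2259 × 1.575 = 3557.925 kcal/day.
Required daily deficit = 0.4 × 7700 ÷ 7 = 440 kcal/day.
Target intake = 3557.925 − 440 = 3117.925 kcal/day.

3118 Cal/d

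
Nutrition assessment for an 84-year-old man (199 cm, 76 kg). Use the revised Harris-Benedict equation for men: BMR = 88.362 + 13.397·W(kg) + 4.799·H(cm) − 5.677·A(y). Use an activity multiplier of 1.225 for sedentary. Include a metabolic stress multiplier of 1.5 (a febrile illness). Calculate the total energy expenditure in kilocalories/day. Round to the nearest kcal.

Harris-Benedict: BMR = 88.362 + 13.397(76) + 4.799(199) − 5.677(84) = 1584.667 kcal/day.
TEE = BMR × activity factor = 1584.667 × 1.225 = 1941.2171 kcal/day.
Apply stress factor: 1941.2171 × 1.5 = 2911.8256 kcal/day.

2912 kilocalories/day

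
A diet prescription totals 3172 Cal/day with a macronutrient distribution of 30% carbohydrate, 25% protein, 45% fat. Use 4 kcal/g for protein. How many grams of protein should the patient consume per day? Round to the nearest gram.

Protein energy = 25% × 3172 = 793 kcal.
At 4 kcal/g: 793 ÷ 4 = 198.25 g.

198 g/day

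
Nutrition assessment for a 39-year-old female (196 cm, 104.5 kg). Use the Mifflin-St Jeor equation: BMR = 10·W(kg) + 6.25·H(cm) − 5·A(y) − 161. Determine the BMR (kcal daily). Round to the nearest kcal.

1914 kcal daily

Mifflin-St Jeor (female): BMR = 10(104.5) + 6.25(196) − 5(39) − 161 = 1045 + 1225 − 195 − 161 = 1914 kcal/day.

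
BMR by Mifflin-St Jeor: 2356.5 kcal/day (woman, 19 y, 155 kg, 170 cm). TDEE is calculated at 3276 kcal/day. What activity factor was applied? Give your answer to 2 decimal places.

1.39

Activity factor = TEE ÷ BMR = 3276 ÷ 2356.5 = 1.39.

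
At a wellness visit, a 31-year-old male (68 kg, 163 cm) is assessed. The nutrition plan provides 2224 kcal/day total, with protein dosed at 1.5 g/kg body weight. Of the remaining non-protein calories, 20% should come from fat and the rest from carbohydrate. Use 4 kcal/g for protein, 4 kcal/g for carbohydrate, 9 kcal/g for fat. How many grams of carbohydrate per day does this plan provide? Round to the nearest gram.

363 g/day

Protein = 1.5 × 68 = 102 g → 102 × 4 = 408 kcal.
Non-protein calories = 2224 − 408 = 1816 kcal.
Fat: 20% × 1816 = 363.2 kcal; carbohydrate: 1452.8 kcal.
Carbohydrate: 1452.8 kcal ÷ 4 kcal/g = 363.2 g.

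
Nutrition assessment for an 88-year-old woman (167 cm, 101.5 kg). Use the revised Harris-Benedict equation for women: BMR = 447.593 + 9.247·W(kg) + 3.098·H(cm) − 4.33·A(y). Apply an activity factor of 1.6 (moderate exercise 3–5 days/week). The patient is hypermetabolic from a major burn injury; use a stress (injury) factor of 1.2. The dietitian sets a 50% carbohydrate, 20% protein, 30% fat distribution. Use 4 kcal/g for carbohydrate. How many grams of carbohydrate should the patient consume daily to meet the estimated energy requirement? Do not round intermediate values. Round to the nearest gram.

365 g/day

Harris-Benedict: BMR = 447.593 + 9.247(101.5) + 3.098(167) − 4.33(88) = 1522.4895 kcal/day.
TEE = 1522.4895 × 1.6 = 2435.9832 kcal/day.
With stress factor 1.2: 2435.9832 × 1.2 = 2923.1798 kcal/day.
Carbohydrate energy = 50% × 2923.1798 = 1461.5899 kcal.
Carbohydrate = 1461.5899 ÷ 4 kcal/g = 365.3975 g.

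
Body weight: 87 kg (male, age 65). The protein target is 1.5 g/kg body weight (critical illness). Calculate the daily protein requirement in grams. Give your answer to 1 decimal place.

Protein = 1.5 g/kg × 87 kg = 130.5 g/day.

130.5 g/day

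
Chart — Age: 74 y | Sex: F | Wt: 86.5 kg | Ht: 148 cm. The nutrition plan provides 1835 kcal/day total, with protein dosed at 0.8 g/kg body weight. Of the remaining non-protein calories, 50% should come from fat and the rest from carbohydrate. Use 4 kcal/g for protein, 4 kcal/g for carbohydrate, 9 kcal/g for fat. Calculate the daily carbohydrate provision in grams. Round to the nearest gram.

195 g/day

Protein = 0.8 × 86.5 = 69.2 g → 69.2 × 4 = 276.8 kcal.
Non-protein calories = 1835 − 276.8 = 1558.2 kcal.
Fat: 50% × 1558.2 = 779.1 kcal; carbohydrate: 779.1 kcal.
Carbohydrate: 779.1 kcal ÷ 4 kcal/g = 194.775 g.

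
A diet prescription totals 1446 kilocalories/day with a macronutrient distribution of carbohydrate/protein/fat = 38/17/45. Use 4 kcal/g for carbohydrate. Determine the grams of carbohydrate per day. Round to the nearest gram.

137 g/day

Carbohydrate energy = 38% × 1446 = 549.48 kcal.
At 4 kcal/g: 549.48 ÷ 4 = 137.37 g.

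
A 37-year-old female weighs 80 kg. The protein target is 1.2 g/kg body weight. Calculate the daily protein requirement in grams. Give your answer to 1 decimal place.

Protein = 1.2 g/kg × 80 kg = 96 g/day.

96.0 g/day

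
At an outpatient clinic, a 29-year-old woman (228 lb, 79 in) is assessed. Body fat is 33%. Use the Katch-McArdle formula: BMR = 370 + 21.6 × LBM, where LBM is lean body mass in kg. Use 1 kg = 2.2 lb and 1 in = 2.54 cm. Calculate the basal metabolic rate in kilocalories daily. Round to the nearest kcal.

1870 kilocalories daily

Convert to metric: weight = 228 ÷ 2.2 = 103.6364 kg; height = 79 × 2.54 = 200.66 cm.
LBM = 103.6364 × (1 − 0.33) = 69.4364 kg. Katch-McArdle: BMR = 370 + 21.6 × 69.4364 = 1869.8255 kcal/day.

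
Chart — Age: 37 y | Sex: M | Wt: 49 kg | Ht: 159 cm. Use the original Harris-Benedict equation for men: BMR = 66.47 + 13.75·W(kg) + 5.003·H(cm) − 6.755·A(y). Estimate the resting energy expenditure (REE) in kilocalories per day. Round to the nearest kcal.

Harris-Benedict: BMR = 66.47 + 13.75(49) + 5.003(159) − 6.755(37) = 1285.762 kcal/day.

1286 kilocalories per day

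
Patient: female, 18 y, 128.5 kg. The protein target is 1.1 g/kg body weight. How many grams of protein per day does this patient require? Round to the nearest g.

141 g/day

Protein = 1.1 g/kg × 128.5 kg = 141.35 g/day.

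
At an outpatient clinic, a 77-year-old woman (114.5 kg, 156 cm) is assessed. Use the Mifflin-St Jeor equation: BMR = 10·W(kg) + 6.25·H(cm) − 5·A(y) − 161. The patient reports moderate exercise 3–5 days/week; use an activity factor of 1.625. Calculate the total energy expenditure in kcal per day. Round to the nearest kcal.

Mifflin-St Jeor (female): BMR = 10(114.5) + 6.25(156) − 5(77) − 161 = 1145 + 975 − 385 − 161 = 1574 kcal/day.
TEE = BMR × activity factor = 1574 × 1.625 = 2557.75 kcal/day.

2558 kcal per day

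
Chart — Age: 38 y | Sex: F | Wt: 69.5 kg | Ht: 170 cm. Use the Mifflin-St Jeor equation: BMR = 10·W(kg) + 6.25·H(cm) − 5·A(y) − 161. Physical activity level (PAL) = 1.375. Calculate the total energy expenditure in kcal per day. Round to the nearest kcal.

1934 kcal per day

Mifflin-St Jeor (female): BMR = 10(69.5) + 6.25(170) − 5(38) − 161 = 695 + 1062.5 − 190 − 161 = 1406.5 kcal/day.
TEE = BMR × activity factor = 1406.5 × 1.375 = 1933.9375 kcal/day.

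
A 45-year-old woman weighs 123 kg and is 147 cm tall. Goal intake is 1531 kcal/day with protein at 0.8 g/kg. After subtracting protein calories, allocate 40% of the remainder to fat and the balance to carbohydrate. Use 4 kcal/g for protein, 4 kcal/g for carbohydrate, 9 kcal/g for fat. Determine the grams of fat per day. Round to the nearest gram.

Protein = 0.8 × 123 = 98.4 g → 98.4 × 4 = 393.6 kcal.
Non-protein calories = 1531 − 393.6 = 1137.4 kcal.
Fat: 40% × 1137.4 = 454.96 kcal; carbohydrate: 682.44 kcal.
Fat: 454.96 kcal ÷ 9 kcal/g = 50.5511 g.

51 g/day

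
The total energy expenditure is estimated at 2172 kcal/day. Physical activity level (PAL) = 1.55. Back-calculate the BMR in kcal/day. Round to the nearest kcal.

1401 kcal/day

BMR = TEE ÷ activity factor = 2172 ÷ 1.55 = 1401.2903 kcal/day.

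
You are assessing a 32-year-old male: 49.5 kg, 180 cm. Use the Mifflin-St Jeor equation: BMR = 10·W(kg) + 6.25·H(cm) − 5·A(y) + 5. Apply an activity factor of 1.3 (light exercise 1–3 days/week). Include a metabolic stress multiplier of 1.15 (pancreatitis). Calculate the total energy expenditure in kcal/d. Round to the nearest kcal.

Mifflin-St Jeor (male): BMR = 10(49.5) + 6.25(180) − 5(32) + 5 = 495 + 1125 − 160 + 5 = 1465 kcal/day.
TEE = BMR × activity factor = 1465 × 1.3 = 1904.5 kcal/day.
Apply stress factor: 1904.5 × 1.15 = 2190.175 kcal/day.

2190 kcal/d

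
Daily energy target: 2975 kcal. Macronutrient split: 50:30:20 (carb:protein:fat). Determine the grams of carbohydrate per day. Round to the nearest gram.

Carbohydrate energy = 50% × 2975 = 1487.5 kcal.
At 4 kcal/g: 1487.5 ÷ 4 = 371.875 g.

372 g/day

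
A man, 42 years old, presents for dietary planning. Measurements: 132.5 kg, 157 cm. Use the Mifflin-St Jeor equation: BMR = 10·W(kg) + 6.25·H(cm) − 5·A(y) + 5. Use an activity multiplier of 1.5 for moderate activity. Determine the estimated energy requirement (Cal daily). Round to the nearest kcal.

Mifflin-St Jeor (male): BMR = 10(132.5) + 6.25(157) − 5(42) + 5 = 1325 + 981.25 − 210 + 5 = 2101.25 kcal/day.
TEE = BMR × activity factor = 2101.25 × 1.5 = 3151.875 kcal/day.

3152 Cal daily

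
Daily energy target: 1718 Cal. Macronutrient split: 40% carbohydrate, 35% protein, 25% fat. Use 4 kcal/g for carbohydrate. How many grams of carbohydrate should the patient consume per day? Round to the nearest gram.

Carbohydrate energy = 40% × 1718 = 687.2 kcal.
At 4 kcal/g: 687.2 ÷ 4 = 171.8 g.

172 g/day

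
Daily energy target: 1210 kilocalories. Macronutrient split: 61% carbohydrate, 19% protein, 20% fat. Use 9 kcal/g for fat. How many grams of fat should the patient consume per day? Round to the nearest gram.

27 g/day

Fat energy = 20% × 1210 = 242 kcal.
At 9 kcal/g: 242 ÷ 9 = 26.8889 g.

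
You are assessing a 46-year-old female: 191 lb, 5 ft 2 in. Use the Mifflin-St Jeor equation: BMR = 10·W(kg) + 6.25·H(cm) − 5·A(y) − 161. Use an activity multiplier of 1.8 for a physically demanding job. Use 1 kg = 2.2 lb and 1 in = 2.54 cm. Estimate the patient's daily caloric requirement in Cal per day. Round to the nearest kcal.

2631 Cal per day

Convert to metric: weight = 191 ÷ 2.2 = 86.8182 kg; height = (5×12 + 2) × 2.54 = 62 × 2.54 = 157.48 cm.
Mifflin-St Jeor (female): BMR = 10(86.8182) + 6.25(157.48) − 5(46) − 161 = 868.1818 + 984.25 − 230 − 161 = 1461.4318 kcal/day.
TEE = BMR × activity factor = 1461.4318 × 1.8 = 2630.5773 kcal/day.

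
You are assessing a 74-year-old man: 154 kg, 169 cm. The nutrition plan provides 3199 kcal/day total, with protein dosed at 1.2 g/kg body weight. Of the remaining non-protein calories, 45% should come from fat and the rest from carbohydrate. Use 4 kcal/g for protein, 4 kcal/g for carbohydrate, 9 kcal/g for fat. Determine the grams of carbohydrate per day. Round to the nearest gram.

Protein = 1.2 × 154 = 184.8 g → 184.8 × 4 = 739.2 kcal.
Non-protein calories = 3199 − 739.2 = 2459.8 kcal.
Fat: 45% × 2459.8 = 1106.91 kcal; carbohydrate: 1352.89 kcal.
Carbohydrate: 1352.89 kcal ÷ 4 kcal/g = 338.2225 g.

338 g/day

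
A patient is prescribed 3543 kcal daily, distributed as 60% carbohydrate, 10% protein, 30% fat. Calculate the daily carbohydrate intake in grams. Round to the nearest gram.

Carbohydrate energy = 60% × 3543 = 2125.8 kcal.
At 4 kcal/g: 2125.8 ÷ 4 = 531.45 g.

531 g/day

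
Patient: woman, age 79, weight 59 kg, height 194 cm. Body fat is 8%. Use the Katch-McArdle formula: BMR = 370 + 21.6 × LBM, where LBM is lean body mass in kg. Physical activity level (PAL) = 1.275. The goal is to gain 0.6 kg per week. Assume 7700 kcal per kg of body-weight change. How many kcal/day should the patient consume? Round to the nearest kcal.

LBM = 59 × (1 − 0.08) = 54.28 kg. Katch-McArdle: BMR = 370 + 21.6 × 54.28 = 1542.448 kcal/day.
TEE = 1542.448 × 1.275 = 1966.6212 kcal/day.
Required daily surplus = 0.6 × 7700 ÷ 7 = 660 kcal/day.
Target intake = 1966.6212 + 660 = 2626.6212 kcal/day.

2627 kcal/day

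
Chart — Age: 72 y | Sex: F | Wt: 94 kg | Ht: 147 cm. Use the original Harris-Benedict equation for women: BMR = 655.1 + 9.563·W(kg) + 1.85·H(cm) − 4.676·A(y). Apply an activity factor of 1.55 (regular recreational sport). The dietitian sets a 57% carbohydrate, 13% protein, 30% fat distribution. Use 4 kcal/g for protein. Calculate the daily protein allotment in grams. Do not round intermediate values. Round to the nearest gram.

75 g/day

Harris-Benedict: BMR = 655.1 + 9.563(94) + 1.85(147) − 4.676(72) = 1489.3 kcal/day.
TEE = 1489.3 × 1.55 = 2308.415 kcal/day.
Protein energy = 13% × 2308.415 = 300.094 kcal.
Protein = 300.094 ÷ 4 kcal/g = 75.0235 g.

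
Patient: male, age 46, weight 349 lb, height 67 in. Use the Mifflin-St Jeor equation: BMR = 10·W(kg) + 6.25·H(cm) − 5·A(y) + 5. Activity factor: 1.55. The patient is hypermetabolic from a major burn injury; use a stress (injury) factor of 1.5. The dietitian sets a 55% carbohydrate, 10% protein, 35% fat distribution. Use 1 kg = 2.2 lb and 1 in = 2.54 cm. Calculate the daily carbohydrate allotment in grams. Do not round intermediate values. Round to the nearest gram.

775 g/day

Convert to metric: weight = 349 ÷ 2.2 = 158.6364 kg; height = 67 × 2.54 = 170.18 cm.
Mifflin-St Jeor (male): BMR = 10(158.6364) + 6.25(170.18) − 5(46) + 5 = 1586.3636 + 1063.625 − 230 + 5 = 2424.9886 kcal/day.
TEE = 2424.9886 × 1.55 = 3758.7324 kcal/day.
With stress factor 1.5: 3758.7324 × 1.5 = 5638.0986 kcal/day.
Carbohydrate energy = 55% × 5638.0986 = 3100.9542 kcal.
Carbohydrate = 3100.9542 ÷ 4 kcal/g = 775.2386 g.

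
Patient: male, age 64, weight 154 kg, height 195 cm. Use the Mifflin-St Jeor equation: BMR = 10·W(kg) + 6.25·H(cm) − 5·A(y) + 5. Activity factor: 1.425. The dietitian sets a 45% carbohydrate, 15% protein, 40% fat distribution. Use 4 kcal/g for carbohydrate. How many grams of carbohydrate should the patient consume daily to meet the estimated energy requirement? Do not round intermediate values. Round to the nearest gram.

392 g/day

Mifflin-St Jeor (male): BMR = 10(154) + 6.25(195) − 5(64) + 5 = 1540 + 1218.75 − 320 + 5 = 2443.75 kcal/day.
TEE = 2443.75 × 1.425 = 3482.3438 kcal/day.
Carbohydrate energy = 45% × 3482.3438 = 1567.0547 kcal.
Carbohydrate = 1567.0547 ÷ 4 kcal/g = 391.7637 g.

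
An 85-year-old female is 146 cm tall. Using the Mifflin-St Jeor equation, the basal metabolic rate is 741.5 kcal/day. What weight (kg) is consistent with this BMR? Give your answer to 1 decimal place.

741.5 = 10·W + 6.25(146) − 5(85) − 161
10·W = 741.5 − 326.5 = 415, so W = 41.5 kg.

41.5 kg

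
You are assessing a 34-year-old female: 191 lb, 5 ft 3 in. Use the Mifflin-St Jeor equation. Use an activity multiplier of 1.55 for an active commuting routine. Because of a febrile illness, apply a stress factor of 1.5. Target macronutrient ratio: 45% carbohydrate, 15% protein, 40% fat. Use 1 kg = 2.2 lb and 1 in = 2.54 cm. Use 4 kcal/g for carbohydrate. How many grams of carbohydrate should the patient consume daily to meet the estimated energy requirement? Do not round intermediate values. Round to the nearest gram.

Convert to metric: weight = 191 ÷ 2.2 = 86.8182 kg; height = (5×12 + 3) × 2.54 = 63 × 2.54 = 160.02 cm.
Mifflin-St Jeor (female): BMR = 10(86.8182) + 6.25(160.02) − 5(34) − 161 = 868.1818 + 1000.125 − 170 − 161 = 1537.3068 kcal/day.
TEE = 1537.3068 × 1.55 = 2382.8256 kcal/day.
With stress factor 1.5: 2382.8256 × 1.5 = 3574.2384 kcal/day.
Carbohydrate energy = 45% × 3574.2384 = 1608.4073 kcal.
Carbohydrate = 1608.4073 ÷ 4 kcal/g = 402.1018 g.

402 g/day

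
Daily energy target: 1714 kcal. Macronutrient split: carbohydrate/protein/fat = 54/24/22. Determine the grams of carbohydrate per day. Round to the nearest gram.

231 g/day

Carbohydrate energy = 54% × 1714 = 925.56 kcal.
At 4 kcal/g: 925.56 ÷ 4 = 231.39 g.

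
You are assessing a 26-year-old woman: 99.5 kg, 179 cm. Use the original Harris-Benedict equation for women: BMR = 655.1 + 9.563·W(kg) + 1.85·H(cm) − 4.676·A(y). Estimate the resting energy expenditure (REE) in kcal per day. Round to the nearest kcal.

1816 kcal per day

Harris-Benedict: BMR = 655.1 + 9.563(99.5) + 1.85(179) − 4.676(26) = 1816.1925 kcal/day.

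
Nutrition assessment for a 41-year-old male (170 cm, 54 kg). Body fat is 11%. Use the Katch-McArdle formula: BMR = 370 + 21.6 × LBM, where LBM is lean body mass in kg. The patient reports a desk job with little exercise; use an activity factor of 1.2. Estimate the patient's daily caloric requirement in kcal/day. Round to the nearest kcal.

LBM = 54 × (1 − 0.11) = 48.06 kg. Katch-McArdle: BMR = 370 + 21.6 × 48.06 = 1408.096 kcal/day.
TEE = BMR × activity factor = 1408.096 × 1.2 = 1689.7152 kcal/day.

1690 kcal/day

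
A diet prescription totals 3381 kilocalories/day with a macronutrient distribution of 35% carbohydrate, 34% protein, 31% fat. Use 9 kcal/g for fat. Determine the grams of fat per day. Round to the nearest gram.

116 g/day

Fat energy = 31% × 3381 = 1048.11 kcal.
At 9 kcal/g: 1048.11 ÷ 9 = 116.4567 g.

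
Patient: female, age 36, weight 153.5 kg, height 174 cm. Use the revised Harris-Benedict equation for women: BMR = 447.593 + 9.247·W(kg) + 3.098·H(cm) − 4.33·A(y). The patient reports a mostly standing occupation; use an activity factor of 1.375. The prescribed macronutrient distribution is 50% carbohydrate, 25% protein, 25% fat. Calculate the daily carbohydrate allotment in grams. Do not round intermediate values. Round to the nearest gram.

Harris-Benedict: BMR = 447.593 + 9.247(153.5) + 3.098(174) − 4.33(36) = 2250.1795 kcal/day.
TEE = 2250.1795 × 1.375 = 3093.9968 kcal/day.
Carbohydrate energy = 50% × 3093.9968 = 1546.9984 kcal.
Carbohydrate = 1546.9984 ÷ 4 kcal/g = 386.7496 g.

387 g/day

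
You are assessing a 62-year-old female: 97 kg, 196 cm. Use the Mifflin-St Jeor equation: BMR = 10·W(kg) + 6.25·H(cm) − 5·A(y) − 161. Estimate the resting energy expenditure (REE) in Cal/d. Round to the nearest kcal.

Mifflin-St Jeor (female): BMR = 10(97) + 6.25(196) − 5(62) − 161 = 970 + 1225 − 310 − 161 = 1724 kcal/day.

1724 Cal/d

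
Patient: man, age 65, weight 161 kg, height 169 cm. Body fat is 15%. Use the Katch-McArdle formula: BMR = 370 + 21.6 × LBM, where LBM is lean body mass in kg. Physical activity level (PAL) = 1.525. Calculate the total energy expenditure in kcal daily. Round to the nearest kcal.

5072 kcal daily

LBM = 161 × (1 − 0.15) = 136.85 kg. Katch-McArdle: BMR = 370 + 21.6 × 136.85 = 3325.96 kcal/day.
TEE = BMR × activity factor = 3325.96 × 1.525 = 5072.089 kcal/day.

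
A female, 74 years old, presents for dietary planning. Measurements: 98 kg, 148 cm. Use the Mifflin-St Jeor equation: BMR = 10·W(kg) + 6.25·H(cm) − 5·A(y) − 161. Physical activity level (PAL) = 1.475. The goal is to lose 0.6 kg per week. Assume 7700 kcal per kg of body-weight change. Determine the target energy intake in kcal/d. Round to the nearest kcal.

1367 kcal/d

Mifflin-St Jeor (female): BMR = 10(98) + 6.25(148) − 5(74) − 161 = 980 + 925 − 370 − 161 = 1374 kcal/day.
TEE = 1374 × 1.475 = 2026.65 kcal/day.
Required daily deficit = 0.6 × 7700 ÷ 7 = 660 kcal/day.
Target intake = 2026.65 − 660 = 1366.65 kcal/day.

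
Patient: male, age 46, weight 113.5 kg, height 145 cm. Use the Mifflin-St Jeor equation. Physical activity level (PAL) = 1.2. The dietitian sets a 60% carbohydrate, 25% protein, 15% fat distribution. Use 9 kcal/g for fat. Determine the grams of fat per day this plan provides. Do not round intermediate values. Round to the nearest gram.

Mifflin-St Jeor (male): BMR = 10(113.5) + 6.25(145) − 5(46) + 5 = 1135 + 906.25 − 230 + 5 = 1816.25 kcal/day.
TEE = 1816.25 × 1.2 = 2179.5 kcal/day.
Fat energy = 15% × 2179.5 = 326.925 kcal.
Fat = 326.925 ÷ 9 kcal/g = 36.325 g.

36 g/day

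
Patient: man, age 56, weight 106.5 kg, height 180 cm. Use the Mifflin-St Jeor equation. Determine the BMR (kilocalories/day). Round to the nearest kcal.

Mifflin-St Jeor (male): BMR = 10(106.5) + 6.25(180) − 5(56) + 5 = 1065 + 1125 − 280 + 5 = 1915 kcal/day.

1915 kilocalories/day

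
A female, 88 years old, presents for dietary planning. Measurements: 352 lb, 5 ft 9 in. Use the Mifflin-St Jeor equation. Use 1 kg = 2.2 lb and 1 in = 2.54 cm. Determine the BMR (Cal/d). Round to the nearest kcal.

2094 Cal/d

Convert to metric: weight = 352 ÷ 2.2 = 160 kg; height = (5×12 + 9) × 2.54 = 69 × 2.54 = 175.26 cm.
Mifflin-St Jeor (female): BMR = 10(160) + 6.25(175.26) − 5(88) − 161 = 1600 + 1095.375 − 440 − 161 = 2094.375 kcal/day.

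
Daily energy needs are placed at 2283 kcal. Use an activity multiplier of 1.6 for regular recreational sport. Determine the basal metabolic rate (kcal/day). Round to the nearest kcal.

BMR = TEE ÷ activity factor = 2283 ÷ 1.6 = 1426.875 kcal/day.

1427 kcal/day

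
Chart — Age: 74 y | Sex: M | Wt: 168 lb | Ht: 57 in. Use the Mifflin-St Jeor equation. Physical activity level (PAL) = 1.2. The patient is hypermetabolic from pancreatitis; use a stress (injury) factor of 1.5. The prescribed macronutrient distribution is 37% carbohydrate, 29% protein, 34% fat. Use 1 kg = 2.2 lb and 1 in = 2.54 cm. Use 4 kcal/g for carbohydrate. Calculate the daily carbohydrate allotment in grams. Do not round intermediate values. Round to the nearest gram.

Convert to metric: weight = 168 ÷ 2.2 = 76.3636 kg; height = 57 × 2.54 = 144.78 cm.
Mifflin-St Jeor (male): BMR = 10(76.3636) + 6.25(144.78) − 5(74) + 5 = 763.6364 + 904.875 − 370 + 5 = 1303.5114 kcal/day.
TEE = 1303.5114 × 1.2 = 1564.2136 kcal/day.
With stress factor 1.5: 1564.2136 × 1.5 = 2346.3205 kcal/day.
Carbohydrate energy = 37% × 2346.3205 = 868.1386 kcal.
Carbohydrate = 868.1386 ÷ 4 kcal/g = 217.0346 g.

217 g/day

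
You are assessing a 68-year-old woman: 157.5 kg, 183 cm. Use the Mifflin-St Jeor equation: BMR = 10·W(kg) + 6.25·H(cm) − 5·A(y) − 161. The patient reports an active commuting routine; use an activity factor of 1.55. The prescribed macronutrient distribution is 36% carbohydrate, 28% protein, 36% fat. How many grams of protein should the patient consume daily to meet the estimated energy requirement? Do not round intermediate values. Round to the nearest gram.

Mifflin-St Jeor (female): BMR = 10(157.5) + 6.25(183) − 5(68) − 161 = 1575 + 1143.75 − 340 − 161 = 2217.75 kcal/day.
TEE = 2217.75 × 1.55 = 3437.5125 kcal/day.
Protein energy = 28% × 3437.5125 = 962.5035 kcal.
Protein = 962.5035 ÷ 4 kcal/g = 240.6259 g.

241 g/day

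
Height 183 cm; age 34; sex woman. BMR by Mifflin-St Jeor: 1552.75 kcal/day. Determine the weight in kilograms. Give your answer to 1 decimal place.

74.0 kg

1552.75 = 10·W + 6.25(183) − 5(34) − 161
10·W = 1552.75 − 812.75 = 740, so W = 74 kg.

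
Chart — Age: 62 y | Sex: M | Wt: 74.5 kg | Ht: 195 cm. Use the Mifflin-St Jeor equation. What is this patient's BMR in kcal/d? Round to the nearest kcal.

1659 kcal/d

Mifflin-St Jeor (male): BMR = 10(74.5) + 6.25(195) − 5(62) + 5 = 745 + 1218.75 − 310 + 5 = 1658.75 kcal/day.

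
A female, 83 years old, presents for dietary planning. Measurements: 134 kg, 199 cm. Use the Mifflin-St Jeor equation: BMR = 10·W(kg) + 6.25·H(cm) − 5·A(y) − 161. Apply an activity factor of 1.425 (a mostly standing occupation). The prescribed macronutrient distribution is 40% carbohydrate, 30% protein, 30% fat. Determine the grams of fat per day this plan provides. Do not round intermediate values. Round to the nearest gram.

Mifflin-St Jeor (female): BMR = 10(134) + 6.25(199) − 5(83) − 161 = 1340 + 1243.75 − 415 − 161 = 2007.75 kcal/day.
TEE = 2007.75 × 1.425 = 2861.0438 kcal/day.
Fat energy = 30% × 2861.0438 = 858.3131 kcal.
Fat = 858.3131 ÷ 9 kcal/g = 95.3681 g.

95 g/day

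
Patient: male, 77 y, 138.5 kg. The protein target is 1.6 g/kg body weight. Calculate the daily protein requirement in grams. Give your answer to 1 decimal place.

Protein = 1.6 g/kg × 138.5 kg = 221.6 g/day.

221.6 g/day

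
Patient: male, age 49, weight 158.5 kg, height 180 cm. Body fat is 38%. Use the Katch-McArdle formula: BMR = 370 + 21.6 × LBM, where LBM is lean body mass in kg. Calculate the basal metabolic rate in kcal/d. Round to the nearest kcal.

2493 kcal/d

LBM = 158.5 × (1 − 0.38) = 98.27 kg. Katch-McArdle: BMR = 370 + 21.6 × 98.27 = 2492.632 kcal/day.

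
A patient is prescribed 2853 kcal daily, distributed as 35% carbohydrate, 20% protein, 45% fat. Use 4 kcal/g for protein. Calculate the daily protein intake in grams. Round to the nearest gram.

Protein energy = 20% × 2853 = 570.6 kcal.
At 4 kcal/g: 570.6 ÷ 4 = 142.65 g.

143 g/day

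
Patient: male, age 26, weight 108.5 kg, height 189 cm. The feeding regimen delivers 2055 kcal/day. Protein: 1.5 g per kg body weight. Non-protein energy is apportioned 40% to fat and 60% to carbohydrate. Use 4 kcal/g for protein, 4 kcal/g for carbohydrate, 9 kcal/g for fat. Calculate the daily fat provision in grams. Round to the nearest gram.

62 g/day

Protein = 1.5 × 108.5 = 162.75 g → 162.75 × 4 = 651 kcal.
Non-protein calories = 2055 − 651 = 1404 kcal.
Fat: 40% × 1404 = 561.6 kcal; carbohydrate: 842.4 kcal.
Fat: 561.6 kcal ÷ 9 kcal/g = 62.4 g.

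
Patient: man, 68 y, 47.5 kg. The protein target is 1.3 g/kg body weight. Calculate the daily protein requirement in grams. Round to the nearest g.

62 g/day

Protein = 1.3 g/kg × 47.5 kg = 61.75 g/day.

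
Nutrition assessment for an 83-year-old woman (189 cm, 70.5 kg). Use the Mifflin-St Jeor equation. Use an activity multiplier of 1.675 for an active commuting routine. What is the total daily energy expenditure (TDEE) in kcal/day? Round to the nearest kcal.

2195 kcal/day

Mifflin-St Jeor (female): BMR = 10(70.5) + 6.25(189) − 5(83) − 161 = 705 + 1181.25 − 415 − 161 = 1310.25 kcal/day.
TEE = BMR × activity factor = 1310.25 × 1.675 = 2194.6688 kcal/day.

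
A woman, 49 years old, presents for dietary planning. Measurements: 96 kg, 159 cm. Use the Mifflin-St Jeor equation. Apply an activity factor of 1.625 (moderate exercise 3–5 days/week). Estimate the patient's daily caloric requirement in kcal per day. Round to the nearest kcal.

Mifflin-St Jeor (female): BMR = 10(96) + 6.25(159) − 5(49) − 161 = 960 + 993.75 − 245 − 161 = 1547.75 kcal/day.
TEE = BMR × activity factor = 1547.75 × 1.625 = 2515.0938 kcal/day.

2515 kcal per day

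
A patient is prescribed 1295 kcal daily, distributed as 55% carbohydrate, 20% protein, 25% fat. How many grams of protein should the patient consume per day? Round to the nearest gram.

Protein energy = 20% × 1295 = 259 kcal.
At 4 kcal/g: 259 ÷ 4 = 64.75 g.

65 g/day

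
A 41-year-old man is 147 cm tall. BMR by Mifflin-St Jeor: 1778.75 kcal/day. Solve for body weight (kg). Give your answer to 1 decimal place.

106.0 kg

1778.75 = 10·W + 6.25(147) − 5(41) + 5
10·W = 1778.75 − 718.75 = 1060, so W = 106 kg.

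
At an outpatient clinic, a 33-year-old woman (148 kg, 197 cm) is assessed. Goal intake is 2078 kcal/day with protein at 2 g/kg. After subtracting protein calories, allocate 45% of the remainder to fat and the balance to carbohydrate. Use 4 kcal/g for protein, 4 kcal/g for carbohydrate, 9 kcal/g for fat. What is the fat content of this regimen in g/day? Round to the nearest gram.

Protein = 2 × 148 = 296 g → 296 × 4 = 1184 kcal.
Non-protein calories = 2078 − 1184 = 894 kcal.
Fat: 45% × 894 = 402.3 kcal; carbohydrate: 491.7 kcal.
Fat: 402.3 kcal ÷ 9 kcal/g = 44.7 g.

45 g/day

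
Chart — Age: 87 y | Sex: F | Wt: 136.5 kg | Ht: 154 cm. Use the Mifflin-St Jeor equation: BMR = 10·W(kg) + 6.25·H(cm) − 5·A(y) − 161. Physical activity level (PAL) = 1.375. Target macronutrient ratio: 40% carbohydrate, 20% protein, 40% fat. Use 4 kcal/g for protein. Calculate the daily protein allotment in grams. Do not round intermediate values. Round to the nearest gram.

Mifflin-St Jeor (female): BMR = 10(136.5) + 6.25(154) − 5(87) − 161 = 1365 + 962.5 − 435 − 161 = 1731.5 kcal/day.
TEE = 1731.5 × 1.375 = 2380.8125 kcal/day.
Protein energy = 20% × 2380.8125 = 476.1625 kcal.
Protein = 476.1625 ÷ 4 kcal/g = 119.0406 g.

119 g/day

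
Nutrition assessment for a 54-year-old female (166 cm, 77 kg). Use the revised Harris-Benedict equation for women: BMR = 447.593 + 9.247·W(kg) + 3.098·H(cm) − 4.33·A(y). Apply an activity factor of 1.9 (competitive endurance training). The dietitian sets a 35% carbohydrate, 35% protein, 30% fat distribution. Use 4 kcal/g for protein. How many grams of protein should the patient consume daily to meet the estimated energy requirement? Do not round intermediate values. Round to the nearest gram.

Harris-Benedict: BMR = 447.593 + 9.247(77) + 3.098(166) − 4.33(54) = 1440.06 kcal/day.
TEE = 1440.06 × 1.9 = 2736.114 kcal/day.
Protein energy = 35% × 2736.114 = 957.6399 kcal.
Protein = 957.6399 ÷ 4 kcal/g = 239.41 g.

239 g/day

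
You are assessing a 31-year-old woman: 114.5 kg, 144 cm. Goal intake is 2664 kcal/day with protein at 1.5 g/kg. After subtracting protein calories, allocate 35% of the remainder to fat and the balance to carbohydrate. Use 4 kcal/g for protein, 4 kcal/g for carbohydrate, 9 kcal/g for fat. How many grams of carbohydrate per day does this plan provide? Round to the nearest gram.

Protein = 1.5 × 114.5 = 171.75 g → 171.75 × 4 = 687 kcal.
Non-protein calories = 2664 − 687 = 1977 kcal.
Fat: 35% × 1977 = 691.95 kcal; carbohydrate: 1285.05 kcal.
Carbohydrate: 1285.05 kcal ÷ 4 kcal/g = 321.2625 g.

321 g/day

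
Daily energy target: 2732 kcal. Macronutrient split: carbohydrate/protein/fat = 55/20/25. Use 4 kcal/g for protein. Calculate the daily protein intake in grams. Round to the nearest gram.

Protein energy = 20% × 2732 = 546.4 kcal.
At 4 kcal/g: 546.4 ÷ 4 = 136.6 g.

137 g/day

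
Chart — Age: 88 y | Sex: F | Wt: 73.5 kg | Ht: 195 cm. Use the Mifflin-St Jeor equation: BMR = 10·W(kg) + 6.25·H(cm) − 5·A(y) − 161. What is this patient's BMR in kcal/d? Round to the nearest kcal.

1353 kcal/d

Mifflin-St Jeor (female): BMR = 10(73.5) + 6.25(195) − 5(88) − 161 = 735 + 1218.75 − 440 − 161 = 1352.75 kcal/day.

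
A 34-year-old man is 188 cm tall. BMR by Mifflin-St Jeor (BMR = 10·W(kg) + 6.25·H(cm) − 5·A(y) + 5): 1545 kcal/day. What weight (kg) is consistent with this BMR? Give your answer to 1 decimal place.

1545 = 10·W + 6.25(188) − 5(34) + 5
10·W = 1545 − 1010 = 535, so W = 53.5 kg.

53.5 kg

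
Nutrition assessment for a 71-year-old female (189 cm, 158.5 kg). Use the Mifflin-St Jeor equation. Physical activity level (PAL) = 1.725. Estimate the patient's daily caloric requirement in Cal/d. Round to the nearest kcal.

Mifflin-St Jeor (female): BMR = 10(158.5) + 6.25(189) − 5(71) − 161 = 1585 + 1181.25 − 355 − 161 = 2250.25 kcal/day.
TEE = BMR × activity factor = 2250.25 × 1.725 = 3881.6813 kcal/day.

3882 Cal/d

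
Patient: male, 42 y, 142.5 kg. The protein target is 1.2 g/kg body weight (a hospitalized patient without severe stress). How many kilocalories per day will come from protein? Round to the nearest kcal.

684 kcal/day

Protein = 1.2 g/kg × 142.5 kg = 171 g/day.
Protein energy = 171 g × 4 kcal/g = 684 kcal/day.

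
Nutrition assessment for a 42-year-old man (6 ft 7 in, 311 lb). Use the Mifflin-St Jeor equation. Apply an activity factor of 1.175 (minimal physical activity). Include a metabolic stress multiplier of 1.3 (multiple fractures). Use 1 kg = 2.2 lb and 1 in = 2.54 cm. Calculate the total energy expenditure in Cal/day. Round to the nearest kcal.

Convert to metric: weight = 311 ÷ 2.2 = 141.3636 kg; height = (6×12 + 7) × 2.54 = 79 × 2.54 = 200.66 cm.
Mifflin-St Jeor (male): BMR = 10(141.3636) + 6.25(200.66) − 5(42) + 5 = 1413.6364 + 1254.125 − 210 + 5 = 2462.7614 kcal/day.
TEE = BMR × activity factor = 2462.7614 × 1.175 = 2893.7446 kcal/day.
Apply stress factor: 2893.7446 × 1.3 = 3761.868 kcal/day.

3762 Cal/day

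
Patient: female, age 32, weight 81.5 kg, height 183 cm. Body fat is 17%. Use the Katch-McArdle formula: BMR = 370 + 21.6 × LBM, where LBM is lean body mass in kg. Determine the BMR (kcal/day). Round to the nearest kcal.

LBM = 81.5 × (1 − 0.17) = 67.645 kg. Katch-McArdle: BMR = 370 + 21.6 × 67.645 = 1831.132 kcal/day.

1831 kcal/day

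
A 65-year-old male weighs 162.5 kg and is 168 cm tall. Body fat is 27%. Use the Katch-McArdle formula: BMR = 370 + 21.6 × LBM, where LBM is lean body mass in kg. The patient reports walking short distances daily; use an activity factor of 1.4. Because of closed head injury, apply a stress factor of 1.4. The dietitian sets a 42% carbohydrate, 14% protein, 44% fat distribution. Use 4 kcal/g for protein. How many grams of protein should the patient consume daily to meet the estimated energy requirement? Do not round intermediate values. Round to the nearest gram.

201 g/day

LBM = 162.5 × (1 − 0.27) = 118.625 kg. Katch-McArdle: BMR = 370 + 21.6 × 118.625 = 2932.3 kcal/day.
TEE = 2932.3 × 1.4 = 4105.22 kcal/day.
With stress factor 1.4: 4105.22 × 1.4 = 5747.308 kcal/day.
Protein energy = 14% × 5747.308 = 804.6231 kcal.
Protein = 804.6231 ÷ 4 kcal/g = 201.1558 g.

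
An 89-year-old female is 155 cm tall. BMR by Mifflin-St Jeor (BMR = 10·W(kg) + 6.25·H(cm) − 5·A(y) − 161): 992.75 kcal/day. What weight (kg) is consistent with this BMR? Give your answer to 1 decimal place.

63.0 kg

992.75 = 10·W + 6.25(155) − 5(89) − 161
10·W = 992.75 − 362.75 = 630, so W = 63 kg.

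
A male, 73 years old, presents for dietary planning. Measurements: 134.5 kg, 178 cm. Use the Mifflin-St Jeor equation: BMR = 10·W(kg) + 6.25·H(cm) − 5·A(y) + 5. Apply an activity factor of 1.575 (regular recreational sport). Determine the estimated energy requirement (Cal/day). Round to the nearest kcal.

Mifflin-St Jeor (male): BMR = 10(134.5) + 6.25(178) − 5(73) + 5 = 1345 + 1112.5 − 365 + 5 = 2097.5 kcal/day.
TEE = BMR × activity factor = 2097.5 × 1.575 = 3303.5625 kcal/day.

3304 Cal/day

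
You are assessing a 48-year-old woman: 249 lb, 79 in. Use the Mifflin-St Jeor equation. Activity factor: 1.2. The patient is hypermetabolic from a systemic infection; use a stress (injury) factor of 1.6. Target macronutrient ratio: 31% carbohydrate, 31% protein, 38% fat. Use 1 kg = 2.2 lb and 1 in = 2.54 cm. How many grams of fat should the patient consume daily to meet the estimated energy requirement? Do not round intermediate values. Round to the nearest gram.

Convert to metric: weight = 249 ÷ 2.2 = 113.1818 kg; height = 79 × 2.54 = 200.66 cm.
Mifflin-St Jeor (female): BMR = 10(113.1818) + 6.25(200.66) − 5(48) − 161 = 1131.8182 + 1254.125 − 240 − 161 = 1984.9432 kcal/day.
TEE = 1984.9432 × 1.2 = 2381.9318 kcal/day.
With stress factor 1.6: 2381.9318 × 1.6 = 3811.0909 kcal/day.
Fat energy = 38% × 3811.0909 = 1448.2145 kcal.
Fat = 1448.2145 ÷ 9 kcal/g = 160.9127 g.

161 g/day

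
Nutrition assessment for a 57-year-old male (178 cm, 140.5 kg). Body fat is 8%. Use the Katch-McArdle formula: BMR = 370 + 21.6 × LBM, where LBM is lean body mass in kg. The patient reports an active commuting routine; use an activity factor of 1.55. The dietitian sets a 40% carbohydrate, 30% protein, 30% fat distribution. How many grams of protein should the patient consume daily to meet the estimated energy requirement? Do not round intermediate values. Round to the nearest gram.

368 g/day

LBM = 140.5 × (1 − 0.08) = 129.26 kg. Katch-McArdle: BMR = 370 + 21.6 × 129.26 = 3162.016 kcal/day.
TEE = 3162.016 × 1.55 = 4901.1248 kcal/day.
Protein energy = 30% × 4901.1248 = 1470.3374 kcal.
Protein = 1470.3374 ÷ 4 kcal/g = 367.5844 g.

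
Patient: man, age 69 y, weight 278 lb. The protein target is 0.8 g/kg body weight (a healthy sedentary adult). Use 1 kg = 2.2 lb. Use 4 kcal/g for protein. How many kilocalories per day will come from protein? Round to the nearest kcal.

Weight in kg = 278 ÷ 2.2 = 126.3636 kg.
Protein = 0.8 g/kg × 126.3636 kg = 101.0909 g/day.
Protein energy = 101.0909 g × 4 kcal/g = 404.3636 kcal/day.

404 kcal/day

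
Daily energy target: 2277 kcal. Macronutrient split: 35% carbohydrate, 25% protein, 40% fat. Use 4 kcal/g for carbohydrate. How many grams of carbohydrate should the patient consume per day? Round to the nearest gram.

199 g/day

Carbohydrate energy = 35% × 2277 = 796.95 kcal.
At 4 kcal/g: 796.95 ÷ 4 = 199.2375 g.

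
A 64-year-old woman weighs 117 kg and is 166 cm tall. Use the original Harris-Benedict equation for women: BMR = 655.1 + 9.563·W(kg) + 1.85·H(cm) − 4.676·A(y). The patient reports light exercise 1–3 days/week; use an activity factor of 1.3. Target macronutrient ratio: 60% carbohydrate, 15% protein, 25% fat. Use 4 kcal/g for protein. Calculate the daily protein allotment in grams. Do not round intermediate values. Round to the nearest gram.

Harris-Benedict: BMR = 655.1 + 9.563(117) + 1.85(166) − 4.676(64) = 1781.807 kcal/day.
TEE = 1781.807 × 1.3 = 2316.3491 kcal/day.
Protein energy = 15% × 2316.3491 = 347.4524 kcal.
Protein = 347.4524 ÷ 4 kcal/g = 86.8631 g.

87 g/day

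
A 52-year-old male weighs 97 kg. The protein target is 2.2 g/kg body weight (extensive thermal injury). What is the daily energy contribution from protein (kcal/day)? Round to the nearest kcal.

854 kcal/day

Protein = 2.2 g/kg × 97 kg = 213.4 g/day.
Protein energy = 213.4 g × 4 kcal/g = 853.6 kcal/day.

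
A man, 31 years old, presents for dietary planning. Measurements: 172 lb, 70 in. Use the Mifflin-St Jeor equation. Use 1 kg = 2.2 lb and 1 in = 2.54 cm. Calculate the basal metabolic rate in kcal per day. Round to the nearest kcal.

1743 kcal per day

Convert to metric: weight = 172 ÷ 2.2 = 78.1818 kg; height = 70 × 2.54 = 177.8 cm.
Mifflin-St Jeor (male): BMR = 10(78.1818) + 6.25(177.8) − 5(31) + 5 = 781.8182 + 1111.25 − 155 + 5 = 1743.0682 kcal/day.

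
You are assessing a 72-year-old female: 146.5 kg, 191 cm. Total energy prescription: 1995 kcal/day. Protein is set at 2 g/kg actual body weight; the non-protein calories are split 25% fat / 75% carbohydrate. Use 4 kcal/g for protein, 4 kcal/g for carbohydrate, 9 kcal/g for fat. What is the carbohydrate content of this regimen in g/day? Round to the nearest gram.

Protein = 2 × 146.5 = 293 g → 293 × 4 = 1172 kcal.
Non-protein calories = 1995 − 1172 = 823 kcal.
Fat: 25% × 823 = 205.75 kcal; carbohydrate: 617.25 kcal.
Carbohydrate: 617.25 kcal ÷ 4 kcal/g = 154.3125 g.

154 g/day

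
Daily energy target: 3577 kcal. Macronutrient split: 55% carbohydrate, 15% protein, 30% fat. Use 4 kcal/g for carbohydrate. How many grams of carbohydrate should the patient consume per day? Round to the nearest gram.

492 g/day

Carbohydrate energy = 55% × 3577 = 1967.35 kcal.
At 4 kcal/g: 1967.35 ÷ 4 = 491.8375 g.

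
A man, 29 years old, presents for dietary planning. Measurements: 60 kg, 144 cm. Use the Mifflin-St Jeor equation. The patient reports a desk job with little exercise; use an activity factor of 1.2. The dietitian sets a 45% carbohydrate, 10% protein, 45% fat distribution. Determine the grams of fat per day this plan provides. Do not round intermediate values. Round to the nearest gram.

Mifflin-St Jeor (male): BMR = 10(60) + 6.25(144) − 5(29) + 5 = 600 + 900 − 145 + 5 = 1360 kcal/day.
TEE = 1360 × 1.2 = 1632 kcal/day.
Fat energy = 45% × 1632 = 734.4 kcal.
Fat = 734.4 ÷ 9 kcal/g = 81.6 g.

82 g/day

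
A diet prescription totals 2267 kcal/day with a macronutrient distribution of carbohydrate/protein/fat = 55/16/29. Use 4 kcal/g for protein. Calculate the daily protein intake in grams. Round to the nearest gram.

91 g/day

Protein energy = 16% × 2267 = 362.72 kcal.
At 4 kcal/g: 362.72 ÷ 4 = 90.68 g.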